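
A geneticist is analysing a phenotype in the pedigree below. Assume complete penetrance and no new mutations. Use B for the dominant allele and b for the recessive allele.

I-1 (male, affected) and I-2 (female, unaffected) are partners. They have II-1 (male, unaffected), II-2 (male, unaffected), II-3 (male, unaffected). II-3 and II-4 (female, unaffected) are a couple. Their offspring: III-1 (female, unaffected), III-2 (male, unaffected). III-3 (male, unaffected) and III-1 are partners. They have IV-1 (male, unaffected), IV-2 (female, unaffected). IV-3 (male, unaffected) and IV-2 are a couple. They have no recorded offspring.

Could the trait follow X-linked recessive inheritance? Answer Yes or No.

A consistent assignment under X-linked recessive exists: I-1 X^b Y, I-2 X^B X^B, II-1 X^B Y, II-2 X^B Y, II-3 X^B Y, II-4 X^B X^B, III-1 X^B X^B, III-2 X^B Y, III-3 X^B Y, IV-1 X^B Y, IV-2 X^B X^B, IV-3 X^B Y.
In this assignment every recorded phenotype matches its genotype and every non-founder's genotype is obtainable from its parents' genotypes, so the pedigree is consistent.

Yes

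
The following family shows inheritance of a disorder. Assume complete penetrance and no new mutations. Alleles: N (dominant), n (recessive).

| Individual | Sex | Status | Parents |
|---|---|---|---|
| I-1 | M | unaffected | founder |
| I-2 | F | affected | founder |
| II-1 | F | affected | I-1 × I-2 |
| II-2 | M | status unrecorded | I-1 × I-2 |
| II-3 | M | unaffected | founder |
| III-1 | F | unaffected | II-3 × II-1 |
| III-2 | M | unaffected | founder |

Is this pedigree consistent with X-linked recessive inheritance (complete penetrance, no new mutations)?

Under X-linked recessive, II-1 (affected, female) cannot arise from I-1 (unaffected) × I-2 (affected).

No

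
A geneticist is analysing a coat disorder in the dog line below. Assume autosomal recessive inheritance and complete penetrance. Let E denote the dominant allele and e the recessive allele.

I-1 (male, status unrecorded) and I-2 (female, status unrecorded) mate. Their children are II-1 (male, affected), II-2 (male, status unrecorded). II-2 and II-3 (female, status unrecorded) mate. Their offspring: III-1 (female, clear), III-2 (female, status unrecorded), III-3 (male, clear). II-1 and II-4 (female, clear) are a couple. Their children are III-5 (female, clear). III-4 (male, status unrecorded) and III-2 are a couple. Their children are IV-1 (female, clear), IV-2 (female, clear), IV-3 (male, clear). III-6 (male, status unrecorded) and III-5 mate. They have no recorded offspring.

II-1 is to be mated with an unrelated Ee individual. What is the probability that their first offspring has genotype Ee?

1/2

II-1 is affected, so II-1 is ee.
The cross gives 1/2 Ee : 1/2 ee, so P(offspring has genotype Ee) = 1/2.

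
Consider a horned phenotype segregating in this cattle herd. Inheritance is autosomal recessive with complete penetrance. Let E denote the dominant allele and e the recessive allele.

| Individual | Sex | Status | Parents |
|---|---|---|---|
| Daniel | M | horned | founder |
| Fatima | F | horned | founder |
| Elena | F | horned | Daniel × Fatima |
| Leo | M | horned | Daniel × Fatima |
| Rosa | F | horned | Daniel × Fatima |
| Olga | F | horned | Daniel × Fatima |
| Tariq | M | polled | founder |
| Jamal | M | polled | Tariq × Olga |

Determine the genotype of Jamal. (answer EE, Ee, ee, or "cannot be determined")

From phenotype alone, Jamal is EE or Ee.
Jamal is polled so carries E and received e from Olga (ee), so Jamal is Ee.

Ee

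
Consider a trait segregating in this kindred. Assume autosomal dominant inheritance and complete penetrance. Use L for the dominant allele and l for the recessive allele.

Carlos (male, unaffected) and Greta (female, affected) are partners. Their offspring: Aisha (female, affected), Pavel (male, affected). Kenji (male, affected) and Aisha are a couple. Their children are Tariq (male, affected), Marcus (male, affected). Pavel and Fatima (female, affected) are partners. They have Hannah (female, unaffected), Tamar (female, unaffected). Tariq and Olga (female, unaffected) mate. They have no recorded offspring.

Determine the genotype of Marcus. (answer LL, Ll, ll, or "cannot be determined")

cannot be determined

Marcus's phenotype allows LL or Ll, and no parent or child forces a single allele at both positions; consistent genotype assignments exist with Marcus as LL or Ll.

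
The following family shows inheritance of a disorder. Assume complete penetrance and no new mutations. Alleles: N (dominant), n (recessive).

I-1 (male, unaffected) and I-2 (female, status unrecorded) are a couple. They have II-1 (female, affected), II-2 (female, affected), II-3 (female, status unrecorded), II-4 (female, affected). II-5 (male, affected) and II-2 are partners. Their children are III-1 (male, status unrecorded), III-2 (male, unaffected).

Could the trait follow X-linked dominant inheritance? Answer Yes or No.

Yes

A consistent assignment under X-linked dominant exists: I-1 X^n Y, I-2 X^N X^N, II-1 X^N X^n, II-2 X^N X^n, II-3 X^N X^n, II-4 X^N X^n, II-5 X^N Y, III-1 X^N Y, III-2 X^n Y.
In this assignment every recorded phenotype matches its genotype and every non-founder's genotype is obtainable from its parents' genotypes, so the pedigree is consistent.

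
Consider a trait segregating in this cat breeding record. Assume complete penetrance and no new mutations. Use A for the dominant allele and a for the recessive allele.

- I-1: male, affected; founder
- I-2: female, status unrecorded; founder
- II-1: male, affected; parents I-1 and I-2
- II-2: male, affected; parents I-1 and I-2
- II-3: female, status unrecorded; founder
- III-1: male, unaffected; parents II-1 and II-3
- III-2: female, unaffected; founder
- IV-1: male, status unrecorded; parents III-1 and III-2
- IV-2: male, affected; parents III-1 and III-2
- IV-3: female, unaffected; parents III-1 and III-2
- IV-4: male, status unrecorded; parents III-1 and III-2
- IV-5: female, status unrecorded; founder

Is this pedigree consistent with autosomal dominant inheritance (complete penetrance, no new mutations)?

Under autosomal dominant, IV-2 (affected, male) cannot arise from III-1 (unaffected) × III-2 (unaffected).

No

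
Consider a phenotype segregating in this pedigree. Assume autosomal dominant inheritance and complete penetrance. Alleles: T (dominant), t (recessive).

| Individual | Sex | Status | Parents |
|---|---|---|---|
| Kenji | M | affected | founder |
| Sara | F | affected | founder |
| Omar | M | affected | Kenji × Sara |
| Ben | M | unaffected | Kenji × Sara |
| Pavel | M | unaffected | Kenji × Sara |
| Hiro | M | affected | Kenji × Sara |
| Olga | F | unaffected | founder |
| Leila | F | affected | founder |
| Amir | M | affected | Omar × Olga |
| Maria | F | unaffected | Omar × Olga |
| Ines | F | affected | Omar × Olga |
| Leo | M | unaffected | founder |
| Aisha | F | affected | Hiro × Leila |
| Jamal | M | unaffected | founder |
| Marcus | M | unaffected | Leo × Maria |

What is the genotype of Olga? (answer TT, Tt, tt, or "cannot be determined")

Olga is unaffected, so Olga is tt.

tt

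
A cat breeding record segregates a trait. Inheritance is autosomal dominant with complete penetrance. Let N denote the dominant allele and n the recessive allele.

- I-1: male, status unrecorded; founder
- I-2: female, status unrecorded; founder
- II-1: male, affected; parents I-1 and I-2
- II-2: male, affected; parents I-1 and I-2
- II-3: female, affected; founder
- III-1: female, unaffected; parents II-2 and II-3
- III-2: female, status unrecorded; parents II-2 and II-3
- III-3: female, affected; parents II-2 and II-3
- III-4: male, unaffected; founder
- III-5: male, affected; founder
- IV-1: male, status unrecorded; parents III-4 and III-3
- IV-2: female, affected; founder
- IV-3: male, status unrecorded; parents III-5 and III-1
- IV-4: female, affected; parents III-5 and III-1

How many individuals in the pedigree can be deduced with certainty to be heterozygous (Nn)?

3

Obligate heterozygotes: II-2 is affected so carries N and passed n to III-1 (nn), so II-2 is Nn; II-3 is affected so carries N and passed n to III-1 (nn), so II-3 is Nn; IV-4 is affected so carries N and received n from III-1 (nn), so IV-4 is Nn.
Every other individual is either homozygous by phenotype or has at least one consistent homozygous assignment, so the count is 3.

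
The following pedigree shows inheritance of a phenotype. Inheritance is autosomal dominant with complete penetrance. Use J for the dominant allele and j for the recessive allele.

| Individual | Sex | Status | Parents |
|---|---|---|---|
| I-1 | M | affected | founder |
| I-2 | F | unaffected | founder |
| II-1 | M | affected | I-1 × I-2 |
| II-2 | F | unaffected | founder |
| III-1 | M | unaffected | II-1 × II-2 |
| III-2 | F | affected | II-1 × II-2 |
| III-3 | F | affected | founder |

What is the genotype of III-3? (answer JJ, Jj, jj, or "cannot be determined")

III-3's phenotype allows JJ or Jj, and no parent or child forces a single allele at both positions; consistent genotype assignments exist with III-3 as JJ or Jj.

cannot be determined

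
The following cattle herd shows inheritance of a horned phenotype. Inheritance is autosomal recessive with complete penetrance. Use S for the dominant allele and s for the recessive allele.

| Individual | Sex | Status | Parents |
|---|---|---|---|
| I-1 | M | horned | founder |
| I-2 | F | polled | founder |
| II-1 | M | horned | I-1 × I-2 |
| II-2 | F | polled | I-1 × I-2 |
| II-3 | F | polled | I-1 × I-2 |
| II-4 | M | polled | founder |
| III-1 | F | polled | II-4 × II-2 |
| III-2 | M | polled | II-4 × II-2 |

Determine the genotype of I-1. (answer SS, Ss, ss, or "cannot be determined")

ss

I-1 is horned, so I-1 is ss.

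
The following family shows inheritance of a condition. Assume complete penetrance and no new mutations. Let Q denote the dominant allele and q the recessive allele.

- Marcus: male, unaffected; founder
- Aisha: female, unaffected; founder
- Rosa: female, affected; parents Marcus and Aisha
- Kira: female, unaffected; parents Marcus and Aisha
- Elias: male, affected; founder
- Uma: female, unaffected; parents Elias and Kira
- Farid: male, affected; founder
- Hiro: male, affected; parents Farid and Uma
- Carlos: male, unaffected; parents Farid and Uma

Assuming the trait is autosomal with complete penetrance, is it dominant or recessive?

Marcus and Aisha are both unaffected yet have an affected child Rosa. Under dominance, an affected child requires at least one affected parent, so the trait cannot be dominant.

recessive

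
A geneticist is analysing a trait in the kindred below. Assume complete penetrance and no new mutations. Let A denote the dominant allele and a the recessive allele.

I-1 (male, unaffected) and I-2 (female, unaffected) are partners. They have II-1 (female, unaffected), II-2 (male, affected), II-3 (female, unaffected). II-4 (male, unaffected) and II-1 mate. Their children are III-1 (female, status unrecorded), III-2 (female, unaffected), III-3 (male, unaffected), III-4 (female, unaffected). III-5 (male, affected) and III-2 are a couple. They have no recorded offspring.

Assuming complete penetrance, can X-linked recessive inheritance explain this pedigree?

A consistent assignment under X-linked recessive exists: I-1 X^A Y, I-2 X^A X^a, II-1 X^A X^A, II-2 X^a Y, II-3 X^A X^A, II-4 X^A Y, III-1 X^A X^A, III-2 X^A X^A, III-3 X^A Y, III-4 X^A X^A, III-5 X^a Y.
In this assignment every recorded phenotype matches its genotype and every non-founder's genotype is obtainable from its parents' genotypes, so the pedigree is consistent.

Yes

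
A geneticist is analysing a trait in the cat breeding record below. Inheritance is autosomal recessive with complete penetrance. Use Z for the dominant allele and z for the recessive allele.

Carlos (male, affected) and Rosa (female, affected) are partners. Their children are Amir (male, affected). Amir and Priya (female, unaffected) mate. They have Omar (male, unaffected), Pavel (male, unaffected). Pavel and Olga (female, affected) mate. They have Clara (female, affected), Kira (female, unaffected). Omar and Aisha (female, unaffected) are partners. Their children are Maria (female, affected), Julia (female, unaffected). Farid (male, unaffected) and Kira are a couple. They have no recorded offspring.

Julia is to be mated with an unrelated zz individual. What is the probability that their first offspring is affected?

1/3

Omar is unaffected so carries Z and received z from Amir (zz), so Omar is Zz.
Aisha is unaffected so carries Z and passed z to Maria (zz), so Aisha is Zz.
Julia is an unaffected offspring of Omar (Zz) × Aisha (Zz), whose cross gives 1/4 ZZ : 1/2 Zz : 1/4 zz; conditioning on being unaffected, Julia is ZZ with probability 1/3, Zz with probability 2/3.
Summing over parental genotype combinations, P(offspring is affected) = 2/3·1/2 = 1/3.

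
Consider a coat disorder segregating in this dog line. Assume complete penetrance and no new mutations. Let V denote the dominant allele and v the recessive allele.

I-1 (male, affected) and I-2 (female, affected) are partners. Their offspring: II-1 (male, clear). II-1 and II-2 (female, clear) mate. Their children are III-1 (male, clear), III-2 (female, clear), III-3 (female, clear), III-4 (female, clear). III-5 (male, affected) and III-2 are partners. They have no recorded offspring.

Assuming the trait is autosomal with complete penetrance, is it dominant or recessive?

I-1 and I-2 are both affected yet have a clear child II-1. Under a recessive model two affected parents are homozygous and every child would be affected, so the trait cannot be recessive.

dominant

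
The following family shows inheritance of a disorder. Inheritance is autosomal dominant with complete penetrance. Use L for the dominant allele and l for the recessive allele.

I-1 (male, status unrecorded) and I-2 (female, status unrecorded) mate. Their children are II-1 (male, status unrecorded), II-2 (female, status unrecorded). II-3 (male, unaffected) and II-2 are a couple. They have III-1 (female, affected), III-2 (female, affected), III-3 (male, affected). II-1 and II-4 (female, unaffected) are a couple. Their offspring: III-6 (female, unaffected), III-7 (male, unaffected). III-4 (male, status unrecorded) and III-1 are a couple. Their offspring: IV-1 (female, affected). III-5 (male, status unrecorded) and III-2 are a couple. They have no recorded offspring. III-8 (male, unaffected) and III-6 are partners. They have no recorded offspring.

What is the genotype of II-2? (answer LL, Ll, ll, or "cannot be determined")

cannot be determined

II-2's phenotype is unrecorded, and no parent or child forces a single allele at both positions; consistent genotype assignments exist with II-2 as LL or Ll.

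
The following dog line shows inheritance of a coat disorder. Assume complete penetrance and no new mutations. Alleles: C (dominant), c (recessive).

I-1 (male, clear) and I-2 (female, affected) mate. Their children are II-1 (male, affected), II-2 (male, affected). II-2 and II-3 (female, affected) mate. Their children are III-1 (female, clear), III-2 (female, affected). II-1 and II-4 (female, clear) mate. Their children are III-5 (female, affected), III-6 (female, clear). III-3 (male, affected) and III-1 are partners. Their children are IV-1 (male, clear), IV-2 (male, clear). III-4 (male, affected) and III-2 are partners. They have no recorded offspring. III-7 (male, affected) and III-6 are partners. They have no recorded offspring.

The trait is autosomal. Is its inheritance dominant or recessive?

II-2 and II-3 are both affected yet have a clear child III-1. Under a recessive model two affected parents are homozygous and every child would be affected, so the trait cannot be recessive.

dominant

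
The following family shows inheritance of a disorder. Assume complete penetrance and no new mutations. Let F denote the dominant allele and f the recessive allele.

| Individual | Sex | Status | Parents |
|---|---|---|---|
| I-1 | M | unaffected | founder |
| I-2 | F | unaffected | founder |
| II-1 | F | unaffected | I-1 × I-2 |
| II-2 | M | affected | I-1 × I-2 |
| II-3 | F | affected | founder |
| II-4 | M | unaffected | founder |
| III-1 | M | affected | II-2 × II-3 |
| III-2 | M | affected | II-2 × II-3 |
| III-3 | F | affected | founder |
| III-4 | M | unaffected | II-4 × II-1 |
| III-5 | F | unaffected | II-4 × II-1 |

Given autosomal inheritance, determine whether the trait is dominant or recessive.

recessive

I-1 and I-2 are both unaffected yet have an affected child II-2. Under dominance, an affected child requires at least one affected parent, so the trait cannot be dominant.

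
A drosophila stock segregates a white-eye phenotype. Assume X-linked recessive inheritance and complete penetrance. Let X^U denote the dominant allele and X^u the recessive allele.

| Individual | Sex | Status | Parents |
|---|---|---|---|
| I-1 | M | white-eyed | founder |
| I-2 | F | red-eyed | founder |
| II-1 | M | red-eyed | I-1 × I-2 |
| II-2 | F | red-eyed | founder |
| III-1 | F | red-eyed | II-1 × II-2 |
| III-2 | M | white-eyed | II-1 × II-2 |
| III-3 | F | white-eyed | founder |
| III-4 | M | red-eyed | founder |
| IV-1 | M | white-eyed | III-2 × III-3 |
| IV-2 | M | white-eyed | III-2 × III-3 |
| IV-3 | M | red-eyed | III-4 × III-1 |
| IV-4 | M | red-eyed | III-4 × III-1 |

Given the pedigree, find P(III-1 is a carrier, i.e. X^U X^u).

1/5

II-1 is red-eyed, so II-1 is X^U Y.
II-2 is red-eyed so carries U and passed u to III-2 (X^u Y), so II-2 is X^U X^u.
Their cross gives offspring ratios 1/2 X^U X^U : 1/2 X^U X^u. Conditioning on III-1 being red-eyed, P(X^U X^u) = 1/2 / 1 = 1/2 before taking III-1's own offspring into account.
III-4 is red-eyed, so III-4 is X^U Y.
Now use III-1's offspring. Probability of each recorded status — red-eyed son IV-3: 1/2 if III-1 is X^U X^u, 1 if X^U X^U; red-eyed son IV-4: 1/2 if III-1 is X^U X^u, 1 if X^U X^U.
Bayes: P(X^U X^u) = 1/2·1/4 / (1/2·1/4 + 1/2·1) = 1/5.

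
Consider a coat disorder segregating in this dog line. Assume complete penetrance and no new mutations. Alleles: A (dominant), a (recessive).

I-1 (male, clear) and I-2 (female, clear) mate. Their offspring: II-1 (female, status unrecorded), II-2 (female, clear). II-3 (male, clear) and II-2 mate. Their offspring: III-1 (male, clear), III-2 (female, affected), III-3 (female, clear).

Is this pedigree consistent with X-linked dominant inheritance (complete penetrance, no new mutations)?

Under X-linked dominant, III-2 (affected, female) cannot arise from II-3 (clear) × II-2 (clear).

No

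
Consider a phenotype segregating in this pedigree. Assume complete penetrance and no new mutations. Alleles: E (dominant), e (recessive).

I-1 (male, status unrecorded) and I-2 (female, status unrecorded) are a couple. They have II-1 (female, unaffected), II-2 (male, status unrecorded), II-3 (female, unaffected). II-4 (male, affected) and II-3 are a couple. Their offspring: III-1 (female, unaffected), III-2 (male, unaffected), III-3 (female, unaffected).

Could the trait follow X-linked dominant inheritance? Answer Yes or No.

Under X-linked dominant, III-1 (unaffected, female) cannot arise from II-4 (affected) × II-3 (unaffected).

No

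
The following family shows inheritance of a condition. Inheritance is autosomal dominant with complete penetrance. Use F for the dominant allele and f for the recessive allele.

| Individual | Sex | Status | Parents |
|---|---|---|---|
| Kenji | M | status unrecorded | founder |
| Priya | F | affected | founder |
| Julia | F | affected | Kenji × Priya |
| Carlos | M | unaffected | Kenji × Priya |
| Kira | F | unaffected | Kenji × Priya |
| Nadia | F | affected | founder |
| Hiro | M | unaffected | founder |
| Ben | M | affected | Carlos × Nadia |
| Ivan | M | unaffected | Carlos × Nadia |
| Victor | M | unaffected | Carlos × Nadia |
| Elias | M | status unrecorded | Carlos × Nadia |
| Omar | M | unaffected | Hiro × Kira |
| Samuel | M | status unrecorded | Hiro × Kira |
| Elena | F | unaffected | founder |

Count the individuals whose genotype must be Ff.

3

Obligate heterozygotes: Priya is affected so carries F and passed f to Carlos (ff), so Priya is Ff; Nadia is affected so carries F and passed f to Ivan (ff), so Nadia is Ff; Ben is affected so carries F and received f from Carlos (ff), so Ben is Ff.
Every other individual is either homozygous by phenotype or has at least one consistent homozygous assignment, so the count is 3.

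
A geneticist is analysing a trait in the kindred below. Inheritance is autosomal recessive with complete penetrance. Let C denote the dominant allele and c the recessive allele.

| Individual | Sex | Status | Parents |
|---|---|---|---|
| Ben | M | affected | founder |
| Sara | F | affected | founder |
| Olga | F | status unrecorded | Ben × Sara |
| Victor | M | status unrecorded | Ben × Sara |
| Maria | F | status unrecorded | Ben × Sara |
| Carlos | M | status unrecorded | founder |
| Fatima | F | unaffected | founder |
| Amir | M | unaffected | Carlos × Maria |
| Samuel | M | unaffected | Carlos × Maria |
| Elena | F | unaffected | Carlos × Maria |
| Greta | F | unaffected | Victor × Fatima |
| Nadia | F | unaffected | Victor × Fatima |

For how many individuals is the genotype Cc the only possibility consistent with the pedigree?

5

Obligate heterozygotes: Amir is unaffected so carries C and received c from Maria (cc), so Amir is Cc; Samuel is unaffected so carries C and received c from Maria (cc), so Samuel is Cc; Elena is unaffected so carries C and received c from Maria (cc), so Elena is Cc; Greta is unaffected so carries C and received c from Victor (cc), so Greta is Cc; Nadia is unaffected so carries C and received c from Victor (cc), so Nadia is Cc.
Every other individual is either homozygous by phenotype or has at least one consistent homozygous assignment, so the count is 5.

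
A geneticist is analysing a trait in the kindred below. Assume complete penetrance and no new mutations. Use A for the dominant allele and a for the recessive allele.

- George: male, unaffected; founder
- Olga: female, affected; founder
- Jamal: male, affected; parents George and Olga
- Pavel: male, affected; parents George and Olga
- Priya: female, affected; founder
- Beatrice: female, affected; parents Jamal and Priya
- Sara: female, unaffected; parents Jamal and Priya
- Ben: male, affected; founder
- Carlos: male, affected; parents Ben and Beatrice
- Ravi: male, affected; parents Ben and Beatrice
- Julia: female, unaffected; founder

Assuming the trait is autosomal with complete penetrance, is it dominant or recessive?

dominant

Jamal and Priya are both affected yet have an unaffected child Sara. Under a recessive model two affected parents are homozygous and every child would be affected, so the trait cannot be recessive.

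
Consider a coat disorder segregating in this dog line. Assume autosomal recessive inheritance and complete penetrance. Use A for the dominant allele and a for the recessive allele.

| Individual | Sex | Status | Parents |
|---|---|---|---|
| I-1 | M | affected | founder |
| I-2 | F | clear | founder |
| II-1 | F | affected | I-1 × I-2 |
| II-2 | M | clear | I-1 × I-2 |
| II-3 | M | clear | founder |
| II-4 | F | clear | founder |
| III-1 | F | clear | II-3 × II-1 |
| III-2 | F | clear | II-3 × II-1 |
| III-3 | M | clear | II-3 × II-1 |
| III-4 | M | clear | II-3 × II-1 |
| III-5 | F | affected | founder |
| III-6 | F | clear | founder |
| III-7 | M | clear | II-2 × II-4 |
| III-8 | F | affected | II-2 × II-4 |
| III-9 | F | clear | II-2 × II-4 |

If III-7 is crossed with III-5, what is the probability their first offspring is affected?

1/3

II-2 is clear so carries A and received a from I-1 (aa), so II-2 is Aa.
II-4 is clear so carries A and passed a to III-8 (aa), so II-4 is Aa.
III-7 is a clear offspring of II-2 (Aa) × II-4 (Aa), whose cross gives 1/4 AA : 1/2 Aa : 1/4 aa; conditioning on being clear, III-7 is AA with probability 1/3, Aa with probability 2/3.
III-5 is affected, so III-5 is aa.
Summing over parental genotype combinations, P(offspring is affected) = 2/3·1/2 = 1/3.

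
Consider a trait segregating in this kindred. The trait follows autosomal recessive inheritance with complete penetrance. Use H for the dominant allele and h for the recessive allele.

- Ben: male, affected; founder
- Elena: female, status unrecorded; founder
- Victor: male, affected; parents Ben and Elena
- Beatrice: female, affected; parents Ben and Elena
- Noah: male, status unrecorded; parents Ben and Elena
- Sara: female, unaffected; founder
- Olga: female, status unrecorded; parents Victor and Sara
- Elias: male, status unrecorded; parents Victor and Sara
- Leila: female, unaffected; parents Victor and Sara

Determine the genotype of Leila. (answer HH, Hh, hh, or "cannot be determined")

From phenotype alone, Leila is HH or Hh.
Leila is unaffected so carries H and received h from Victor (hh), so Leila is Hh.

Hh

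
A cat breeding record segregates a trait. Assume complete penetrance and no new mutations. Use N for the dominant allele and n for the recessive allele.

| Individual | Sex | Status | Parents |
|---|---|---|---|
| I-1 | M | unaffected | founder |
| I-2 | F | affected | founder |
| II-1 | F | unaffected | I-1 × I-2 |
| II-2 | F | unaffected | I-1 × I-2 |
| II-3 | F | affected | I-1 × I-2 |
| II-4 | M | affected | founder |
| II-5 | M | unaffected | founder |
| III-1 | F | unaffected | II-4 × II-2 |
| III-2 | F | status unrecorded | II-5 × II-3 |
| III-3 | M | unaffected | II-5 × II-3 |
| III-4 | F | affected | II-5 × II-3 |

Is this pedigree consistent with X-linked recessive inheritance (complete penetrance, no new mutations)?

No

Under X-linked recessive, II-3 (affected, female) cannot arise from I-1 (unaffected) × I-2 (affected).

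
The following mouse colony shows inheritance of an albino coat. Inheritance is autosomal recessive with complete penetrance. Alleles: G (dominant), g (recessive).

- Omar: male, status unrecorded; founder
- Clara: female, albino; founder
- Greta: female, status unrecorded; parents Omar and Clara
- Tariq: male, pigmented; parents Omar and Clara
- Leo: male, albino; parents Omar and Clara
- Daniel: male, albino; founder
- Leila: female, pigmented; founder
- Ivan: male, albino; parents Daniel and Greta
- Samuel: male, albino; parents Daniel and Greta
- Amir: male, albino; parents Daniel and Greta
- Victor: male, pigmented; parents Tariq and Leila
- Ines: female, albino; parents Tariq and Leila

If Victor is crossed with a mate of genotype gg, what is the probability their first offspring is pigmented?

Tariq is pigmented so carries G and received g from Clara (gg), so Tariq is Gg.
Leila is pigmented so carries G and passed g to Ines (gg), so Leila is Gg.
Victor is a pigmented offspring of Tariq (Gg) × Leila (Gg), whose cross gives 1/4 GG : 1/2 Gg : 1/4 gg; conditioning on being pigmented, Victor is GG with probability 1/3, Gg with probability 2/3.
Summing over parental genotype combinations, P(offspring is pigmented) = 1/3·1 + 2/3·1/2 = 2/3.

2/3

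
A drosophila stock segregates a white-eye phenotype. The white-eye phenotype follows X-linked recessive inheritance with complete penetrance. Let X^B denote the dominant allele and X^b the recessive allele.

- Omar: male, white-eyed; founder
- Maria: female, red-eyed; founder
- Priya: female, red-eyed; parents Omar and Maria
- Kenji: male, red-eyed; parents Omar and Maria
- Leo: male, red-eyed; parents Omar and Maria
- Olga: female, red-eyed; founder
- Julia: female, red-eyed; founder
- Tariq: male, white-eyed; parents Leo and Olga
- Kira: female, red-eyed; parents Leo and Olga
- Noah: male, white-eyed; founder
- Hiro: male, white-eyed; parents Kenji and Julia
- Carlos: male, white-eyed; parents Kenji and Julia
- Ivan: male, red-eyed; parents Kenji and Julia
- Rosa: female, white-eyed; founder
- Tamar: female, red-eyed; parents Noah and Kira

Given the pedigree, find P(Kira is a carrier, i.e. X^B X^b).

Leo is red-eyed, so Leo is X^B Y.
Olga is red-eyed so carries B and passed b to Tariq (X^b Y), so Olga is X^B X^b.
Their cross gives offspring ratios 1/2 X^B X^B : 1/2 X^B X^b. Conditioning on Kira being red-eyed, P(X^B X^b) = 1/2 / 1 = 1/2 before taking Kira's own offspring into account.
Noah is white-eyed, so Noah is X^b Y.
Now use Kira's offspring. Probability of each recorded status — red-eyed daughter Tamar: 1/2 if Kira is X^B X^b, 1 if X^B X^B.
Bayes: P(X^B X^b) = 1/2·1/2 / (1/2·1/2 + 1/2·1) = 1/3.

1/3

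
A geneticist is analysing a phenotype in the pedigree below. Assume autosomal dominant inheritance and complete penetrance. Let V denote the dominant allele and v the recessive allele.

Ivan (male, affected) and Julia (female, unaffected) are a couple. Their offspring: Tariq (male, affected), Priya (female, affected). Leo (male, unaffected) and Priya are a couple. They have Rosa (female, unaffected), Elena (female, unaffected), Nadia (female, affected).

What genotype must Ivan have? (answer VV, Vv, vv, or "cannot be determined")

cannot be determined

Ivan's phenotype allows VV or Vv, and no parent or child forces a single allele at both positions; consistent genotype assignments exist with Ivan as VV or Vv.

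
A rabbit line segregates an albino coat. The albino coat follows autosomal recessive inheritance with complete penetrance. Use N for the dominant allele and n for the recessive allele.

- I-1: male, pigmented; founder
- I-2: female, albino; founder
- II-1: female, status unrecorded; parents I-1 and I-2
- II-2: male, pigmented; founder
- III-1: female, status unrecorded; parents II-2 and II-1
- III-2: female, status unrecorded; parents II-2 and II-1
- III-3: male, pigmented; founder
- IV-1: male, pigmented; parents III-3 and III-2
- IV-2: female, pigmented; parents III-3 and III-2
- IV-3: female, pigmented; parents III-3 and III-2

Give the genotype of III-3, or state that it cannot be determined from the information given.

III-3's phenotype allows NN or Nn, and no parent or child forces a single allele at both positions; consistent genotype assignments exist with III-3 as NN or Nn.

cannot be determined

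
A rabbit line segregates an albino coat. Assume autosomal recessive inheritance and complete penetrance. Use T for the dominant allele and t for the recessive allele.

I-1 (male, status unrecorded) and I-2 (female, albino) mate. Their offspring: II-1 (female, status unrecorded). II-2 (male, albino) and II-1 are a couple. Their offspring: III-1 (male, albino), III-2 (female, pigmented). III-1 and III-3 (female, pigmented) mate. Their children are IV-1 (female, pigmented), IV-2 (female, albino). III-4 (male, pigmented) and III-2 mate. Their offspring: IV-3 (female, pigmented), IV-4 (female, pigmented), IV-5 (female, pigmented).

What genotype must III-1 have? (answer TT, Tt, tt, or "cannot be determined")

tt

III-1 is albino, so III-1 is tt.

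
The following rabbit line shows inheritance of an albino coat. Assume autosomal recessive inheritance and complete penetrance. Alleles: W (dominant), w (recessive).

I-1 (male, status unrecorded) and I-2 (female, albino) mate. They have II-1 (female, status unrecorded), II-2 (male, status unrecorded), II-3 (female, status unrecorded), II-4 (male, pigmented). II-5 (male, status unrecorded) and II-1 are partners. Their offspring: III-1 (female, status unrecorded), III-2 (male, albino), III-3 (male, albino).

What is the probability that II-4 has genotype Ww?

1

II-4 is pigmented so carries W and received w from I-2 (ww), so II-4 is Ww, giving P(Ww) = 1.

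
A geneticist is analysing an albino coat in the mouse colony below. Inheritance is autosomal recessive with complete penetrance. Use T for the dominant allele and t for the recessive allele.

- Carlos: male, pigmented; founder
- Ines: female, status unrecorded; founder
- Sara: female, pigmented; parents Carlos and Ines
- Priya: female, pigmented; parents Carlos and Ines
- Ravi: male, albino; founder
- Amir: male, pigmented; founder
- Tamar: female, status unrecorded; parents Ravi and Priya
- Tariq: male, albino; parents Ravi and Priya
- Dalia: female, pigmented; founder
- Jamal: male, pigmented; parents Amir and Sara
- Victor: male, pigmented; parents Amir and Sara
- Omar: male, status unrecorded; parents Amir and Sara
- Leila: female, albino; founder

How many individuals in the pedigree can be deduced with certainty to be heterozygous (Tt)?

1

Obligate heterozygotes: Priya is pigmented so carries T and passed t to Tariq (tt), so Priya is Tt.
Every other individual is either homozygous by phenotype or has at least one consistent homozygous assignment, so the count is 1.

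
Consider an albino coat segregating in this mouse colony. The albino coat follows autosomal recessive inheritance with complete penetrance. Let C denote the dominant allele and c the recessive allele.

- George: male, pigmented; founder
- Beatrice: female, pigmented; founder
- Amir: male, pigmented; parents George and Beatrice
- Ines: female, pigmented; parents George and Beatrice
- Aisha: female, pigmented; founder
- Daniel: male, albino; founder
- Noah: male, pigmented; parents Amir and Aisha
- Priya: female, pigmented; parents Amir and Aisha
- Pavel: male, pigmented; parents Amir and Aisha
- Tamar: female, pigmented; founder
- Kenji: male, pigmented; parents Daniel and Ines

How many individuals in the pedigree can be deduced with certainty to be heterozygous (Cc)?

1

Obligate heterozygotes: Kenji is pigmented so carries C and received c from Daniel (cc), so Kenji is Cc.
Every other individual is either homozygous by phenotype or has at least one consistent homozygous assignment, so the count is 1.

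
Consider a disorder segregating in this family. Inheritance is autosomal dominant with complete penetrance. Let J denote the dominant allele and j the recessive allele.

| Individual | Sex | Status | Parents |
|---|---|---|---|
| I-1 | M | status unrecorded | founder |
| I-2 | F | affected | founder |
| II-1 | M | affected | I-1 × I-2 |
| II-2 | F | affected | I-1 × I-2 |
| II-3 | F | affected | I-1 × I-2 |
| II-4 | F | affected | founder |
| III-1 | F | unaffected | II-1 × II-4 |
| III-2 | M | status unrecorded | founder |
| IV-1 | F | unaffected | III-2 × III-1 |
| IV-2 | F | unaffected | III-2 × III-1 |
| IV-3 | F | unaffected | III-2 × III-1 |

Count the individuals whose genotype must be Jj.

Obligate heterozygotes: II-1 is affected so carries J and passed j to III-1 (jj), so II-1 is Jj; II-4 is affected so carries J and passed j to III-1 (jj), so II-4 is Jj.
Every other individual is either homozygous by phenotype or has at least one consistent homozygous assignment, so the count is 2.

2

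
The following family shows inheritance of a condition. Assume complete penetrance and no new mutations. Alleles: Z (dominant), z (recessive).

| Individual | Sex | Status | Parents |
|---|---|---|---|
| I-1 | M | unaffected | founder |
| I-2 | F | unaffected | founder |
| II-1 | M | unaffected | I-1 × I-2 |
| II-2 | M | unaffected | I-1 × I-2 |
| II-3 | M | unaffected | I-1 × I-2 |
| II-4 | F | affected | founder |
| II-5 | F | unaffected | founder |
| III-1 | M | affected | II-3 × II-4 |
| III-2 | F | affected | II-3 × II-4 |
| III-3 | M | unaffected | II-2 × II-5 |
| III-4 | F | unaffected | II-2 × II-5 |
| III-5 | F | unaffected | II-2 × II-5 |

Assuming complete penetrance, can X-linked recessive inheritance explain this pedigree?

No

Under X-linked recessive, III-2 (affected, female) cannot arise from II-3 (unaffected) × II-4 (affected).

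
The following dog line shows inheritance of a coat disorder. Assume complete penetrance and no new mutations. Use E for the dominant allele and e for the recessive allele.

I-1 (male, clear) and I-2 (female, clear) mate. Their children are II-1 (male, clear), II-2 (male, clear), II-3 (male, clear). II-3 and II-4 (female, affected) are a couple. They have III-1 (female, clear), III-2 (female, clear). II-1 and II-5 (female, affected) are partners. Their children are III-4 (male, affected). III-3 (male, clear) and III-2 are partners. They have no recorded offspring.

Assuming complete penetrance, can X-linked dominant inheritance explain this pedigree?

Yes

A consistent assignment under X-linked dominant exists: I-1 X^e Y, I-2 X^e X^e, II-1 X^e Y, II-2 X^e Y, II-3 X^e Y, II-4 X^E X^e, II-5 X^E X^E, III-1 X^e X^e, III-2 X^e X^e, III-3 X^e Y, III-4 X^E Y.
In this assignment every recorded phenotype matches its genotype and every non-founder's genotype is obtainable from its parents' genotypes, so the pedigree is consistent.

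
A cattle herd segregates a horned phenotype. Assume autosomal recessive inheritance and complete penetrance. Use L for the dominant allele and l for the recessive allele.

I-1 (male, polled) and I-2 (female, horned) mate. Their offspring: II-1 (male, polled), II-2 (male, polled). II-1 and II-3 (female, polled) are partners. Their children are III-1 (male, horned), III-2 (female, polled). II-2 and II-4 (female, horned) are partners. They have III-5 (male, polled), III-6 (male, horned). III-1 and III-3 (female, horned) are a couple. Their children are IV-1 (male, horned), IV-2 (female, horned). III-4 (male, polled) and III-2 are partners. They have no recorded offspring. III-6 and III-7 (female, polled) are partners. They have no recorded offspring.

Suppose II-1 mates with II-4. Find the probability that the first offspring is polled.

II-1 is polled so carries L and received l from I-2 (ll), so II-1 is Ll.
II-4 is horned, so II-4 is ll.
The cross gives 1/2 Ll : 1/2 ll, so P(offspring is polled) = 1/2.

1/2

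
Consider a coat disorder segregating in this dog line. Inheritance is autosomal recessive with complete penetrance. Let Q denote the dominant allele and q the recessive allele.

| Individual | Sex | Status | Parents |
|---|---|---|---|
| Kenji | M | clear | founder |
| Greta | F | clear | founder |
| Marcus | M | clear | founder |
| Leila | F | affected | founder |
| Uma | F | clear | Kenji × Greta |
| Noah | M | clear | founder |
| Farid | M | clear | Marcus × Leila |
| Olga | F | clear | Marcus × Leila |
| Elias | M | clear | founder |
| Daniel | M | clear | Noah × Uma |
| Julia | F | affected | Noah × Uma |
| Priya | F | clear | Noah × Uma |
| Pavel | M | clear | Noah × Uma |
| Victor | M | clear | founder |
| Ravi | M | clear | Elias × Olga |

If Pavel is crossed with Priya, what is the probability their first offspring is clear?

8/9

Noah is clear so carries Q and passed q to Julia (qq), so Noah is Qq.
Uma is clear so carries Q and passed q to Julia (qq), so Uma is Qq.
Pavel is a clear offspring of Noah (Qq) × Uma (Qq), whose cross gives 1/4 QQ : 1/2 Qq : 1/4 qq; conditioning on being clear, Pavel is QQ with probability 1/3, Qq with probability 2/3.
Priya is a clear offspring of Noah (Qq) × Uma (Qq), whose cross gives 1/4 QQ : 1/2 Qq : 1/4 qq; conditioning on being clear, Priya is QQ with probability 1/3, Qq with probability 2/3.
Summing over parental genotype combinations, P(offspring is clear) = 1/9·1 + 2/9·1 + 2/9·1 + 4/9·3/4 = 8/9.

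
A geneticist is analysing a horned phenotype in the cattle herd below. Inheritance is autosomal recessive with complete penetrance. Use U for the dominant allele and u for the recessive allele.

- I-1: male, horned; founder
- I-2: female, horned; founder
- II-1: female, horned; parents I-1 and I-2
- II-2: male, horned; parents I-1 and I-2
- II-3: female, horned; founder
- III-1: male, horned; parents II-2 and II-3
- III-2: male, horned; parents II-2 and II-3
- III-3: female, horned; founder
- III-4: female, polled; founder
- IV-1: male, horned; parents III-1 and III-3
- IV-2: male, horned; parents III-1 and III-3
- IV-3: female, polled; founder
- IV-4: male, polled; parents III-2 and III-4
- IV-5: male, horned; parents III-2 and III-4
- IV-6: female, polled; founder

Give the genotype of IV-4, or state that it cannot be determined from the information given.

Uu

From phenotype alone, IV-4 is UU or Uu.
IV-4 is polled so carries U and received u from III-2 (uu), so IV-4 is Uu.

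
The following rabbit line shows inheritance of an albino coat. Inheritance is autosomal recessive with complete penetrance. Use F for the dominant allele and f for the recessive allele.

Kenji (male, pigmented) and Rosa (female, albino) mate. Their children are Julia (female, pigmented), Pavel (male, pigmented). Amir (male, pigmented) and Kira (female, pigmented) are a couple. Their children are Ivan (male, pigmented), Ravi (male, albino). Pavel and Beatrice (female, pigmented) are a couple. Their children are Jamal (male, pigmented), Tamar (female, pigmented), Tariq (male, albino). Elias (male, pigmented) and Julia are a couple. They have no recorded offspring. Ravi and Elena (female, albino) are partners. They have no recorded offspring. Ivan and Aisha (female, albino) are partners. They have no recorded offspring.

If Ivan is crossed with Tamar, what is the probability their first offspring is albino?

1/9

Amir is pigmented so carries F and passed f to Ravi (ff), so Amir is Ff.
Kira is pigmented so carries F and passed f to Ravi (ff), so Kira is Ff.
Ivan is a pigmented offspring of Amir (Ff) × Kira (Ff), whose cross gives 1/4 FF : 1/2 Ff : 1/4 ff; conditioning on being pigmented, Ivan is FF with probability 1/3, Ff with probability 2/3.
Pavel is pigmented so carries F and received f from Rosa (ff), so Pavel is Ff.
Beatrice is pigmented so carries F and passed f to Tariq (ff), so Beatrice is Ff.
Tamar is a pigmented offspring of Pavel (Ff) × Beatrice (Ff), whose cross gives 1/4 FF : 1/2 Ff : 1/4 ff; conditioning on being pigmented, Tamar is FF with probability 1/3, Ff with probability 2/3.
Summing over parental genotype combinations, P(offspring is albino) = 4/9·1/4 = 1/9.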